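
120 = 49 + 71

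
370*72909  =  26976330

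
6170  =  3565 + 2605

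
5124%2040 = 1044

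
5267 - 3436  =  1831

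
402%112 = 66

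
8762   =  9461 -699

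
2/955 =2/955 = 0.00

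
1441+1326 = 2767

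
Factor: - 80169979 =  - 613^1*130783^1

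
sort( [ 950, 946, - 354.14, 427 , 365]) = [-354.14, 365,427,  946, 950]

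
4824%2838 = 1986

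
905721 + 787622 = 1693343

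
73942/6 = 36971/3 = 12323.67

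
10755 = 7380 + 3375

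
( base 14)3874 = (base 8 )23256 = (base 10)9902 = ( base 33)932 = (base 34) 8J8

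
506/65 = 7 + 51/65 =7.78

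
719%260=199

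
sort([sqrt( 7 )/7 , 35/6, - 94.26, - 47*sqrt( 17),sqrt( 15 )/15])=[ - 47*sqrt (17 ) , - 94.26,sqrt ( 15 )/15, sqrt ( 7 )/7, 35/6 ]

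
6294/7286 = 3147/3643   =  0.86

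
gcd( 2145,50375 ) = 65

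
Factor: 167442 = 2^1*3^1*11^1*43^1*59^1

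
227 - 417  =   - 190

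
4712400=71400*66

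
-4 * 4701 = -18804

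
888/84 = 74/7 = 10.57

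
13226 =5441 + 7785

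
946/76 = 12 + 17/38= 12.45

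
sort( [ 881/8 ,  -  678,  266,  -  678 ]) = [ -678,  -  678, 881/8 , 266]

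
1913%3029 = 1913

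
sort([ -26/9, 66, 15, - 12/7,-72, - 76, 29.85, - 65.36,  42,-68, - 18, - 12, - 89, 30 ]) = [ - 89,- 76, - 72, - 68, - 65.36, - 18, - 12,-26/9,-12/7 , 15,  29.85, 30,42, 66] 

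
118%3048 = 118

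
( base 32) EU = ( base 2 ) 111011110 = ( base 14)262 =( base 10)478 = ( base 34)E2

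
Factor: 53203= 83^1*641^1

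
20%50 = 20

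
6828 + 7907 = 14735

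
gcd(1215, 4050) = 405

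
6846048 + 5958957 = 12805005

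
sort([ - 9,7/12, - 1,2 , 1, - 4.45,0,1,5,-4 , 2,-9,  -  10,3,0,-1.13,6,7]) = [ - 10, - 9,- 9,- 4.45 , - 4, - 1.13, - 1, 0, 0,7/12,1,1, 2, 2,  3, 5, 6, 7 ]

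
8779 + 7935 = 16714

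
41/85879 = 41/85879 = 0.00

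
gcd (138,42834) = 6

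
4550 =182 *25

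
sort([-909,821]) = [ - 909, 821]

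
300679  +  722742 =1023421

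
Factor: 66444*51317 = 2^2*3^1* 7^3*113^1*7331^1 = 3409706748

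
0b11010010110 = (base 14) 886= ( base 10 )1686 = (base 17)5E3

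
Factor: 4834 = 2^1 *2417^1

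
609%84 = 21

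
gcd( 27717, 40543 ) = 1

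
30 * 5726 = 171780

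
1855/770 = 53/22 = 2.41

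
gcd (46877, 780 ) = 1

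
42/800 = 21/400 = 0.05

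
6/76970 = 3/38485 = 0.00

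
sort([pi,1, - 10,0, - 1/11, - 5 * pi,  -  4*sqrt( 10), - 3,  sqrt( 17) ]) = [-5 * pi, - 4 * sqrt( 10 ), - 10, - 3, - 1/11,0,1, pi,sqrt(17) ]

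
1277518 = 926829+350689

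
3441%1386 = 669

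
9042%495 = 132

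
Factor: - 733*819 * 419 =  - 251537013 = - 3^2*7^1*13^1*419^1*733^1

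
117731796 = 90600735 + 27131061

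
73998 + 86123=160121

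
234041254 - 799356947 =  - 565315693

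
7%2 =1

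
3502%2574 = 928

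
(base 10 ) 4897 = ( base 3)20201101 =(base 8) 11441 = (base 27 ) 6ja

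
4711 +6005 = 10716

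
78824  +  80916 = 159740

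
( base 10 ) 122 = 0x7a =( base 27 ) 4e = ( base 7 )233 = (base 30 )42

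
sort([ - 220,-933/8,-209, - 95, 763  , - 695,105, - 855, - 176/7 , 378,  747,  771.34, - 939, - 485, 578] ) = [ - 939, - 855, - 695, - 485, - 220 ,-209, - 933/8, - 95, - 176/7  ,  105,  378,578,747, 763, 771.34 ] 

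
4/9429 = 4/9429 = 0.00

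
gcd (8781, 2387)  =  1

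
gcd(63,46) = 1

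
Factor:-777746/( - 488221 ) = 2^1*19^1*23^ ( - 1 )*97^1*211^1*21227^ ( - 1)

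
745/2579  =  745/2579 = 0.29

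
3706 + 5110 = 8816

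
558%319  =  239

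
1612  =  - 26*( - 62 )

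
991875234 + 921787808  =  1913663042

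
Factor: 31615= 5^1 * 6323^1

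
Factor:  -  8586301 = - 8586301^1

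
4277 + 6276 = 10553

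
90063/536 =90063/536 = 168.03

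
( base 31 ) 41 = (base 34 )3n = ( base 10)125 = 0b1111101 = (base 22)5F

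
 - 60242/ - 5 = 12048 + 2/5 =12048.40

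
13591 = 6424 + 7167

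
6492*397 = 2577324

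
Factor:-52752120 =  - 2^3 * 3^1 * 5^1*439601^1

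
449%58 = 43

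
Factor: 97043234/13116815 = 2^1*5^( - 1 )*211^ ( - 1 )*12433^(  -  1)*48521617^1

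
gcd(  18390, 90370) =10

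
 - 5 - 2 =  - 7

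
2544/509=4 + 508/509=5.00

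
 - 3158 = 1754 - 4912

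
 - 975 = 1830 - 2805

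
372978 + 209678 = 582656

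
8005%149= 108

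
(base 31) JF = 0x25C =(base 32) IS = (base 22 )15A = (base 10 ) 604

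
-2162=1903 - 4065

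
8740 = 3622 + 5118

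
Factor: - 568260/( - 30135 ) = 2^2*3^1*7^(- 1 )*11^1= 132/7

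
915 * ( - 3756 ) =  -3436740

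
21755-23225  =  -1470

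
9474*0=0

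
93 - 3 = 90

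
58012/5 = 58012/5= 11602.40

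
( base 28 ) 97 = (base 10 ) 259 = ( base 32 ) 83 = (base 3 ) 100121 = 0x103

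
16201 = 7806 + 8395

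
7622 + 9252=16874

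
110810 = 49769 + 61041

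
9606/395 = 9606/395 = 24.32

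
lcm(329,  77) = 3619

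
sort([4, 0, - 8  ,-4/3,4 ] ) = [ - 8,- 4/3,0, 4, 4 ]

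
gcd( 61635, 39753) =21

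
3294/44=74 + 19/22= 74.86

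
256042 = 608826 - 352784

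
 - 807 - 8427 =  - 9234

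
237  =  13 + 224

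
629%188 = 65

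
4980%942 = 270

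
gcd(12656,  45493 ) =7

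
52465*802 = 42076930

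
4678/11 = 425+3/11 = 425.27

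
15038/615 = 15038/615 = 24.45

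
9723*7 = 68061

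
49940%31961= 17979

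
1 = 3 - 2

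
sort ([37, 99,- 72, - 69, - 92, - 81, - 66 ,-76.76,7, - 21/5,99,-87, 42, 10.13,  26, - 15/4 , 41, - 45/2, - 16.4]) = [-92 , - 87, - 81,- 76.76, - 72, - 69,-66, - 45/2,  -  16.4, - 21/5, - 15/4 , 7, 10.13, 26,37, 41 , 42, 99, 99 ]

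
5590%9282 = 5590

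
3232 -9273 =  -6041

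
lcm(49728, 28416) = 198912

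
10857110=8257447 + 2599663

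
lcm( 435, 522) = 2610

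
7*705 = 4935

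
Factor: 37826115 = 3^1* 5^1*887^1 * 2843^1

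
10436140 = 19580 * 533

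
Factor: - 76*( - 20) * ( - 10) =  - 15200 =-2^5*5^2 * 19^1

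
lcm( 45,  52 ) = 2340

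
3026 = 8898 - 5872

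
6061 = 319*19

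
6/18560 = 3/9280 = 0.00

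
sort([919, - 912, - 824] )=[-912, - 824, 919] 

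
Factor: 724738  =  2^1*7^1*51767^1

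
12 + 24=36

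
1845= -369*( - 5) 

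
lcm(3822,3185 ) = 19110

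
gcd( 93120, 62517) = 3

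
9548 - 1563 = 7985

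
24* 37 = 888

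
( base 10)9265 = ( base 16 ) 2431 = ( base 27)CJ4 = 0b10010000110001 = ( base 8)22061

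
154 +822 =976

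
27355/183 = 27355/183 = 149.48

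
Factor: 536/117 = 2^3*3^( - 2 )*13^(-1)* 67^1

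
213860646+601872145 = 815732791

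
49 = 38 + 11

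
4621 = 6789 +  - 2168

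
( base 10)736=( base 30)OG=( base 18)24G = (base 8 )1340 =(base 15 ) 341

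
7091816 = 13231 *536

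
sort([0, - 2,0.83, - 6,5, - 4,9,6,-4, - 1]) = [-6, - 4,-4,  -  2,- 1,  0,0.83,5,6,9 ] 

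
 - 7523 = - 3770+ - 3753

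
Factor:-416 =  - 2^5*13^1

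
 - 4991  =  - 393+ - 4598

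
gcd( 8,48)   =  8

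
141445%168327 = 141445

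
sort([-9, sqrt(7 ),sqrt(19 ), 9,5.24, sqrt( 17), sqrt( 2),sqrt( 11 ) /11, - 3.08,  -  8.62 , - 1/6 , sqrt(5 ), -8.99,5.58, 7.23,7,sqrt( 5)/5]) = [ - 9,-8.99, - 8.62, - 3.08 , - 1/6 , sqrt (11) /11,sqrt (5) /5, sqrt (2 ),sqrt (5), sqrt (7),  sqrt( 17), sqrt( 19)  ,  5.24,5.58, 7,7.23 , 9 ] 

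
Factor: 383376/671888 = 489/857 = 3^1*163^1 * 857^( - 1)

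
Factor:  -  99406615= - 5^1*7^1* 11^1*31^1*8329^1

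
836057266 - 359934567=476122699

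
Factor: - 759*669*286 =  -2^1*3^2  *  11^2*13^1 * 23^1*223^1 = - 145222506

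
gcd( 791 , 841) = 1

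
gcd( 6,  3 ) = 3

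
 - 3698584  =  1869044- 5567628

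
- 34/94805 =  - 1  +  94771/94805 = -  0.00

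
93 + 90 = 183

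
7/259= 1/37 = 0.03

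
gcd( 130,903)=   1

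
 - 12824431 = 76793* (-167)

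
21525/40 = 538 + 1/8 = 538.12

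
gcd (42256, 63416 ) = 8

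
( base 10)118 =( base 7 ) 226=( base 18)6A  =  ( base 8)166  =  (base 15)7D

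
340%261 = 79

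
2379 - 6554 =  - 4175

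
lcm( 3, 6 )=6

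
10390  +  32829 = 43219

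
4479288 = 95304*47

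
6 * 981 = 5886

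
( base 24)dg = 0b101001000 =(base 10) 328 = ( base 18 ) 104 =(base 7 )646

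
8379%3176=2027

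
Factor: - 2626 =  - 2^1*13^1*101^1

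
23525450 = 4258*5525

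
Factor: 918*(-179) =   -  2^1 * 3^3 * 17^1*179^1  =  - 164322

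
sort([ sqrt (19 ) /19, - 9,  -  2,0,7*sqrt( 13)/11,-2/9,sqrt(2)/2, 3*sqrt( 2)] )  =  [ - 9 , - 2,-2/9, 0 , sqrt( 19)/19,  sqrt( 2) /2, 7*sqrt(13)/11,3*sqrt (2 )]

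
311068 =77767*4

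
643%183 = 94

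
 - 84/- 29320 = 21/7330 = 0.00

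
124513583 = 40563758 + 83949825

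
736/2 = 368 = 368.00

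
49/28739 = 49/28739  =  0.00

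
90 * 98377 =8853930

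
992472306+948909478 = 1941381784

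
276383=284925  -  8542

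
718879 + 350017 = 1068896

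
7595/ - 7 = -1085/1 = -1085.00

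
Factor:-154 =-2^1*7^1*11^1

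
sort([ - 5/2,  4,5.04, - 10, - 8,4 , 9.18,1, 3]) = [ - 10,  -  8, - 5/2,1, 3,4, 4, 5.04, 9.18 ]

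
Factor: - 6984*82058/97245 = -63677008/10805  =  - 2^4*5^( - 1 )  *89^1*97^1*461^1*2161^( - 1)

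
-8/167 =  - 8/167 =- 0.05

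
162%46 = 24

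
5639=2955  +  2684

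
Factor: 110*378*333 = 13846140 = 2^2*3^5*5^1* 7^1*11^1* 37^1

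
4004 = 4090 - 86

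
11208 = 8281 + 2927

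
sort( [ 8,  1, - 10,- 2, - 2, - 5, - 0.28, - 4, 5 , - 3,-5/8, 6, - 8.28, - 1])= [ - 10 , - 8.28, -5, - 4,-3, - 2, - 2 , - 1, -5/8, - 0.28,  1,5,  6,8]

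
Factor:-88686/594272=-117/784 = - 2^(  -  4)* 3^2*7^(-2)*13^1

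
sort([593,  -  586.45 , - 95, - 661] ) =[ - 661, - 586.45, - 95 , 593]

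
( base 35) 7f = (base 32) 84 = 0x104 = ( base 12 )198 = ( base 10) 260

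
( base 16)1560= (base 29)6EK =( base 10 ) 5472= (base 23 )a7l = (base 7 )21645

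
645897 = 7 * 92271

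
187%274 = 187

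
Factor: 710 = 2^1*5^1 * 71^1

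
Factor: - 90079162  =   - 2^1*29^1*1553089^1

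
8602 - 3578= 5024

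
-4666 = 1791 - 6457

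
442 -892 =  - 450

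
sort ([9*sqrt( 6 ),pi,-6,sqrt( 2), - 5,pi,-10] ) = [- 10 , - 6  , - 5, sqrt(2 ),pi,pi, 9 * sqrt( 6 ) ]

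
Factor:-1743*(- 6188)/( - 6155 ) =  - 10785684/6155 =- 2^2*3^1*5^( - 1 ) * 7^2*13^1 *17^1*83^1*1231^ (-1 )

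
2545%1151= 243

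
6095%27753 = 6095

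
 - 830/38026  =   - 1  +  18598/19013  =  - 0.02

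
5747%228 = 47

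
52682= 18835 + 33847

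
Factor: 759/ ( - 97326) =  - 2^(-1)*3^( - 1 ) * 11^1*23^1*5407^( - 1 ) = - 253/32442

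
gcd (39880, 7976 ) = 7976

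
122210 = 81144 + 41066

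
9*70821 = 637389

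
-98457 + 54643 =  - 43814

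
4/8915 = 4/8915=0.00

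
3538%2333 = 1205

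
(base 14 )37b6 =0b10011000100100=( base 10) 9764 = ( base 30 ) APE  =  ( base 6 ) 113112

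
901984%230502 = 210478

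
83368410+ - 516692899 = - 433324489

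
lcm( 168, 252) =504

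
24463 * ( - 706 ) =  - 17270878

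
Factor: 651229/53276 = 2^( - 2 )*19^( - 1)*929^1 = 929/76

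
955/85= 11 + 4/17 = 11.24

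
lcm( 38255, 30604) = 153020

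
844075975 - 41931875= 802144100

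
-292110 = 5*(-58422)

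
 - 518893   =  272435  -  791328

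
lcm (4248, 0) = 0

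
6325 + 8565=14890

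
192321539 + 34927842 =227249381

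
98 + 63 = 161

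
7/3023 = 7/3023 = 0.00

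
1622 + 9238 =10860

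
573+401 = 974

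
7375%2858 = 1659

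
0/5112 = 0 = 0.00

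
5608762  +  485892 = 6094654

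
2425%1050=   325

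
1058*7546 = 7983668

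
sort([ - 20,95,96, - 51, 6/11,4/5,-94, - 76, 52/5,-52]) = [ - 94, - 76 , - 52, - 51,- 20,6/11, 4/5 , 52/5,95,96 ]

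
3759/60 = 62 + 13/20 = 62.65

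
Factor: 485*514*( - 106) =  - 2^2 *5^1 *53^1*97^1*257^1 =- 26424740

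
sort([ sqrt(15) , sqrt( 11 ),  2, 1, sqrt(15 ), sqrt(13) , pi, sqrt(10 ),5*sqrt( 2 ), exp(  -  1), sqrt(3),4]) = [ exp( -1 ), 1, sqrt ( 3),2,pi, sqrt(10), sqrt(11 ), sqrt(13 ),sqrt(15), sqrt(15),  4, 5* sqrt(2 )] 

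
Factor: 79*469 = 7^1*67^1*79^1  =  37051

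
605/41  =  605/41 =14.76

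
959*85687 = 82173833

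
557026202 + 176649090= 733675292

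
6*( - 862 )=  - 5172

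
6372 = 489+5883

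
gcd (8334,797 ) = 1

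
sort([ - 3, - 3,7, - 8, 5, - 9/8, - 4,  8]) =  [ - 8, - 4, - 3, - 3, - 9/8, 5, 7, 8 ]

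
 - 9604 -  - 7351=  - 2253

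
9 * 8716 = 78444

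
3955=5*791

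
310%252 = 58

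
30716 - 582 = 30134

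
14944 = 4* 3736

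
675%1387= 675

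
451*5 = 2255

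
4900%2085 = 730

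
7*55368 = 387576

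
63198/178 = 355 + 4/89 = 355.04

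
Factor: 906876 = 2^2*3^6*311^1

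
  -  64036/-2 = 32018/1  =  32018.00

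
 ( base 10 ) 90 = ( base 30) 30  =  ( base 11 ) 82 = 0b1011010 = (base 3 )10100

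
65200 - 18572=46628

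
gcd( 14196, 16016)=364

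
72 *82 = 5904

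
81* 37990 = 3077190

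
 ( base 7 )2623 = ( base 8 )1745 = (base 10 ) 997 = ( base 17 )37b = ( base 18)317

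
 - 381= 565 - 946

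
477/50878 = 477/50878 = 0.01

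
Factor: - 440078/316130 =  - 5^( - 1 ) * 19^1*37^1 * 101^( - 1) = - 703/505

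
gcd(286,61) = 1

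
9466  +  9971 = 19437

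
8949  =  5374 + 3575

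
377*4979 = 1877083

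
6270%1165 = 445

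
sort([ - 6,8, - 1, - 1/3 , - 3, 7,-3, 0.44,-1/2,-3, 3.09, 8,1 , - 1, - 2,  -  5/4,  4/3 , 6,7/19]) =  [-6,-3, - 3, - 3, - 2,-5/4,  -  1, - 1,- 1/2,-1/3, 7/19, 0.44, 1,4/3, 3.09, 6,7,8,  8]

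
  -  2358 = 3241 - 5599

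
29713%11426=6861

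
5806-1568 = 4238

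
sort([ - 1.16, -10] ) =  [ - 10  , -1.16] 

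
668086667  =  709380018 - 41293351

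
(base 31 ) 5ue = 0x1675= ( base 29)6O7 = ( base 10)5749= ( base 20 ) E79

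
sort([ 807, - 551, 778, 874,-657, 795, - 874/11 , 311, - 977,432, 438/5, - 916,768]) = [ - 977, - 916, - 657, - 551, - 874/11, 438/5, 311, 432, 768, 778, 795,  807, 874]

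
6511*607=3952177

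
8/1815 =8/1815 = 0.00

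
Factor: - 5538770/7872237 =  - 2^1*3^(  -  2 )*5^1 * 17^1*31^1 * 1051^1*874693^( - 1)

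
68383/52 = 1315 +3/52 = 1315.06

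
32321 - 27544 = 4777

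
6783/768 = 2261/256 = 8.83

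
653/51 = 653/51 = 12.80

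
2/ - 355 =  - 1  +  353/355 = - 0.01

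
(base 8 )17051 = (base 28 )9nl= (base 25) C8L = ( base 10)7721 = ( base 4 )1320221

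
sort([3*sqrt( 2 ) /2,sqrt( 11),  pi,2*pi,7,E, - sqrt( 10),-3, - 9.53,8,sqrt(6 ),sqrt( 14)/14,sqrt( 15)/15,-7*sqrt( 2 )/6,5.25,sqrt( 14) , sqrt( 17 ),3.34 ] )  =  [ - 9.53, - sqrt( 10), - 3, - 7*sqrt( 2) /6, sqrt( 15 ) /15,sqrt(14)/14,3*sqrt( 2 ) /2,sqrt(6),E,pi,sqrt( 11 ),3.34, sqrt( 14),sqrt(17),5.25,2*pi,  7,8] 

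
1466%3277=1466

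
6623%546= 71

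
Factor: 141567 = 3^1*47189^1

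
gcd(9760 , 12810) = 610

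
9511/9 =9511/9 = 1056.78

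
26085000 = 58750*444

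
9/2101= 9/2101 = 0.00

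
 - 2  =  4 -6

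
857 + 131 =988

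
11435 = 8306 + 3129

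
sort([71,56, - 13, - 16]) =[ - 16, - 13,  56, 71] 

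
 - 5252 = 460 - 5712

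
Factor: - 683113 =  - 79^1 * 8647^1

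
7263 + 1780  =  9043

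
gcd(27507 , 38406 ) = 519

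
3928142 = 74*53083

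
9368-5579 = 3789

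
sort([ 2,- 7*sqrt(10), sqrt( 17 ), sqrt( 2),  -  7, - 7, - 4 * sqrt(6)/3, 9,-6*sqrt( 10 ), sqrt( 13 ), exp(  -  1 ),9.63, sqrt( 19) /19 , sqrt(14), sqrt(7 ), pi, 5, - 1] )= [ - 7*sqrt( 10 ), -6*sqrt( 10 ), - 7, - 7,-4*sqrt( 6 )/3, - 1, sqrt( 19 ) /19, exp( - 1 ),sqrt( 2 ),2,  sqrt(7 ),pi, sqrt( 13 ),sqrt( 14 ), sqrt(17 ), 5,9, 9.63] 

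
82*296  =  24272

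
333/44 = 7 + 25/44 = 7.57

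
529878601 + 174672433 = 704551034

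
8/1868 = 2/467=0.00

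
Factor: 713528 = 2^3*79^1*1129^1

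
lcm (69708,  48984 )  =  1812408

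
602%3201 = 602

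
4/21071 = 4/21071 = 0.00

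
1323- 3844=  -  2521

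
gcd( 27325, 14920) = 5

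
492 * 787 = 387204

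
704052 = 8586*82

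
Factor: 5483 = 5483^1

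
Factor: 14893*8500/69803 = 2^2*5^3*17^1*29^(-2)*53^1*83^( - 1)*281^1 = 126590500/69803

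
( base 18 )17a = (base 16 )1cc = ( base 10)460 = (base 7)1225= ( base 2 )111001100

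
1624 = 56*29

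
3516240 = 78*45080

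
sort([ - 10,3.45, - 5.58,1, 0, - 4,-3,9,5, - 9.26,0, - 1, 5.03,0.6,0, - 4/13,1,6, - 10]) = [-10, - 10, - 9.26, - 5.58, -4, - 3,  -  1, - 4/13, 0,0, 0, 0.6,1,1, 3.45,5, 5.03, 6,9 ] 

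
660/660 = 1 = 1.00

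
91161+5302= 96463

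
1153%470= 213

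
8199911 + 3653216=11853127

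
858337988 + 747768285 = 1606106273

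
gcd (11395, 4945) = 215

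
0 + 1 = 1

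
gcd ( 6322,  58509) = 1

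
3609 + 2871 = 6480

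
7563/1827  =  2521/609 = 4.14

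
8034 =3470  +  4564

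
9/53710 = 9/53710 = 0.00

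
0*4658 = 0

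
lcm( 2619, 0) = 0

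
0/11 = 0=0.00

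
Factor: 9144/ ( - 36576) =  -  2^( - 2) = - 1/4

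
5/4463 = 5/4463 = 0.00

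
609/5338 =609/5338 = 0.11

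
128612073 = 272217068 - 143604995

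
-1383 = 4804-6187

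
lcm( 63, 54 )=378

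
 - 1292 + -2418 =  - 3710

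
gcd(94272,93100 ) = 4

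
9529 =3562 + 5967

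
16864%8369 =126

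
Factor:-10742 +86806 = 76064= 2^5 * 2377^1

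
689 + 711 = 1400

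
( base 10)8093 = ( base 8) 17635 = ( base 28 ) a91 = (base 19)137I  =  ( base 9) 12082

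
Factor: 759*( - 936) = - 710424 = -2^3*  3^3*11^1*13^1*23^1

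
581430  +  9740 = 591170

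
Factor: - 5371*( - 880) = 2^4 * 5^1 * 11^1*41^1 * 131^1 = 4726480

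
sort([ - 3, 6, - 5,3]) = [ - 5, - 3  ,  3,6 ] 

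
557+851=1408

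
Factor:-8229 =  - 3^1 *13^1*211^1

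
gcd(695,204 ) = 1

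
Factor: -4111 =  - 4111^1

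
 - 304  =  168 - 472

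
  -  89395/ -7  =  89395/7 =12770.71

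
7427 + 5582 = 13009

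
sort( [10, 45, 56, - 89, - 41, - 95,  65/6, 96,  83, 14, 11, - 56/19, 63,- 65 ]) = [ - 95, - 89, - 65,- 41, - 56/19,  10,65/6,11,14, 45,56, 63,83,96] 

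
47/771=47/771=0.06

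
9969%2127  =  1461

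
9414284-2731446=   6682838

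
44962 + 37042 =82004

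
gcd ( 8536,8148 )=388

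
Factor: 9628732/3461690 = 4814366/1730845=2^1*5^ (-1)*17^1*37^1*43^1*89^1*346169^( - 1 )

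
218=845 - 627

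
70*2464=172480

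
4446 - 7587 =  - 3141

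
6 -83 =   -  77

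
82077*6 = 492462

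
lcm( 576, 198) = 6336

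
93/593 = 93/593=0.16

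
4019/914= 4019/914 =4.40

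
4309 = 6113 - 1804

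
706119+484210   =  1190329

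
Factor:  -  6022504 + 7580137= 3^1*7^1*11^2* 613^1 = 1557633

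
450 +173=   623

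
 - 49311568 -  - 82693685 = 33382117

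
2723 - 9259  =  -6536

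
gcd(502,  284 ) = 2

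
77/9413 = 77/9413 = 0.01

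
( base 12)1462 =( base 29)2O0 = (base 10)2378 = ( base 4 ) 211022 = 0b100101001010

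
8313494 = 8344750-31256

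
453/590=453/590 = 0.77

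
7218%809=746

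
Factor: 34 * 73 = 2482 = 2^1*17^1*73^1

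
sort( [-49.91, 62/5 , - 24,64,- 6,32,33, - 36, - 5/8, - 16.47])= [ - 49.91, - 36, - 24, - 16.47, - 6, - 5/8, 62/5,32, 33,64] 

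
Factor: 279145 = 5^1*55829^1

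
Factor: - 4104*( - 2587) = 10617048 = 2^3 * 3^3*13^1*19^1*199^1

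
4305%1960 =385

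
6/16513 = 6/16513 = 0.00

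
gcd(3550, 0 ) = 3550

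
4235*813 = 3443055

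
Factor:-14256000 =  - 2^7*3^4*5^3*11^1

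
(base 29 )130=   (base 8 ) 1640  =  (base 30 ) 10s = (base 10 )928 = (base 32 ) T0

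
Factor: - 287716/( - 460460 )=5^( - 1)*7^( - 1)*23^ ( - 1)*503^1 = 503/805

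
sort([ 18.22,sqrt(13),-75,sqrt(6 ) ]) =[ - 75, sqrt( 6), sqrt (13) , 18.22 ] 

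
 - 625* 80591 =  - 50369375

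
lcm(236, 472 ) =472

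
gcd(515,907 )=1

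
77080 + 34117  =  111197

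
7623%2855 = 1913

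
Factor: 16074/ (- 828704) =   -  2^(-4)*3^2 * 29^( - 1) = -9/464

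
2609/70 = 37 + 19/70 = 37.27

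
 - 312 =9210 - 9522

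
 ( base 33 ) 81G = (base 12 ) 50a1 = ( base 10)8761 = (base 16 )2239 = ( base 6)104321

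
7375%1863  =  1786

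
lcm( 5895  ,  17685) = 17685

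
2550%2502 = 48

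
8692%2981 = 2730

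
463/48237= 463/48237= 0.01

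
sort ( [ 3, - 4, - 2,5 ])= [ - 4,-2, 3, 5]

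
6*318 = 1908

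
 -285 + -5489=-5774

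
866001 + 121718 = 987719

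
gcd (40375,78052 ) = 19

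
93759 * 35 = 3281565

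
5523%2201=1121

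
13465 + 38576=52041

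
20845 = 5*4169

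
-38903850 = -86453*450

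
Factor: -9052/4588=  - 73/37 =- 37^( - 1 ) * 73^1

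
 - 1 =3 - 4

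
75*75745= 5680875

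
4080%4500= 4080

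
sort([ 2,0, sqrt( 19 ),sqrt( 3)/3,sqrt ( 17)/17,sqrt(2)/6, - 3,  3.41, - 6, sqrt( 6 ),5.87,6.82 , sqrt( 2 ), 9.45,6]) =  [- 6,-3, 0, sqrt( 2) /6, sqrt( 17)/17, sqrt( 3 ) /3,sqrt (2 ),2, sqrt(6 ), 3.41, sqrt(19 )  ,  5.87, 6 , 6.82,9.45 ]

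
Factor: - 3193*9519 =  - 30394167 = - 3^1*19^1 *31^1*103^1*167^1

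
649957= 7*92851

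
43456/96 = 452 + 2/3  =  452.67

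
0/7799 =0  =  0.00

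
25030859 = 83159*301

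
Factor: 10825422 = 2^1*3^1 * 43^1 * 41959^1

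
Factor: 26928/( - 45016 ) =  - 2^1*3^2 * 11^1 * 331^(- 1) = -198/331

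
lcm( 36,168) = 504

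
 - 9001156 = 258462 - 9259618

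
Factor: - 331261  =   - 7^1*37^1 * 1279^1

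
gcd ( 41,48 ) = 1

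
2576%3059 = 2576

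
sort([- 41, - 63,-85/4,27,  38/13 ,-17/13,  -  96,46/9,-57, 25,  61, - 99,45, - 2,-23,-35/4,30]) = [-99, -96,-63,-57,-41,-23, - 85/4, - 35/4 , - 2,-17/13, 38/13,46/9,25,27,30,45 , 61] 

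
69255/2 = 69255/2=34627.50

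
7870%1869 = 394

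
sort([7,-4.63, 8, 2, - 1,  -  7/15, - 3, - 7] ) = [-7, - 4.63,- 3,-1 ,  -  7/15, 2,7,8 ] 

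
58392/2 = 29196 =29196.00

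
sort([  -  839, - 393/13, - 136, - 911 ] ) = [ - 911, - 839,  -  136,-393/13]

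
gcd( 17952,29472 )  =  96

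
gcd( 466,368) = 2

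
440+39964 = 40404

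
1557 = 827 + 730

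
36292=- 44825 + 81117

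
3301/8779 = 3301/8779 = 0.38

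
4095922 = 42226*97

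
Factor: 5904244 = 2^2* 43^1*34327^1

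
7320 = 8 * 915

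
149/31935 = 149/31935 = 0.00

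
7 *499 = 3493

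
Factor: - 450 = -2^1*3^2 * 5^2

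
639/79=8 + 7/79 = 8.09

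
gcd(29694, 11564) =98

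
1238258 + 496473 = 1734731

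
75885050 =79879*950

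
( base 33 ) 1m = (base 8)67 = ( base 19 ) 2h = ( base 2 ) 110111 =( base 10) 55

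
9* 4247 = 38223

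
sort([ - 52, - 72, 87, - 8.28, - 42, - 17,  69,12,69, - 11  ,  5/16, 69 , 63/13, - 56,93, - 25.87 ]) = [ - 72, - 56, - 52, - 42, - 25.87, - 17, - 11, - 8.28,5/16,63/13, 12, 69, 69, 69,87,93] 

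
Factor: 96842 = 2^1*41^1*1181^1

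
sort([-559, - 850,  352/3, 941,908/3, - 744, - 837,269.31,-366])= [ - 850, - 837, - 744,  -  559, - 366, 352/3, 269.31, 908/3, 941]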